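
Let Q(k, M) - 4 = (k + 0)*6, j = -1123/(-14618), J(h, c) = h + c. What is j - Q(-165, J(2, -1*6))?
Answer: 14414471/14618 ≈ 986.08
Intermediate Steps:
J(h, c) = c + h
j = 1123/14618 (j = -1123*(-1/14618) = 1123/14618 ≈ 0.076823)
Q(k, M) = 4 + 6*k (Q(k, M) = 4 + (k + 0)*6 = 4 + k*6 = 4 + 6*k)
j - Q(-165, J(2, -1*6)) = 1123/14618 - (4 + 6*(-165)) = 1123/14618 - (4 - 990) = 1123/14618 - 1*(-986) = 1123/14618 + 986 = 14414471/14618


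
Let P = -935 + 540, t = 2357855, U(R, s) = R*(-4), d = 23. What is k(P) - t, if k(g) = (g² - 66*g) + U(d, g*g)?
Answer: -2175852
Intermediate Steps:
U(R, s) = -4*R
P = -395
k(g) = -92 + g² - 66*g (k(g) = (g² - 66*g) - 4*23 = (g² - 66*g) - 92 = -92 + g² - 66*g)
k(P) - t = (-92 + (-395)² - 66*(-395)) - 1*2357855 = (-92 + 156025 + 26070) - 2357855 = 182003 - 2357855 = -2175852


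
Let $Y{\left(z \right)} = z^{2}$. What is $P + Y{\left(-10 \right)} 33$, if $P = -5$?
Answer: $3295$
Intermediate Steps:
$P + Y{\left(-10 \right)} 33 = -5 + \left(-10\right)^{2} \cdot 33 = -5 + 100 \cdot 33 = -5 + 3300 = 3295$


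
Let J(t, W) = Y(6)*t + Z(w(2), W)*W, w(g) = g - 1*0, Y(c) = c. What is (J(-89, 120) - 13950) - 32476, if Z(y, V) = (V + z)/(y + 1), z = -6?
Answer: -42400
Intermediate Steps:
w(g) = g (w(g) = g + 0 = g)
Z(y, V) = (-6 + V)/(1 + y) (Z(y, V) = (V - 6)/(y + 1) = (-6 + V)/(1 + y))
J(t, W) = 6*t + W*(-2 + W/3) (J(t, W) = 6*t + ((-6 + W)/(1 + 2))*W = 6*t + ((-6 + W)/3)*W = 6*t + (-2 + W/3)*W = 6*t + W*(-2 + W/3))
(J(-89, 120) - 13950) - 32476 = ((6*(-89) + (1/3)*120*(-6 + 120)) - 13950) - 32476 = ((-534 + (1/3)*120*114) - 13950) - 32476 = ((-534 + 4560) - 13950) - 32476 = (4026 - 13950) - 32476 = -9924 - 32476 = -42400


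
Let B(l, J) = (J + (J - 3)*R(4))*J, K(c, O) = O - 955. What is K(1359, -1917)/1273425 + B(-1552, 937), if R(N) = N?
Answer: 5575819975553/1273425 ≈ 4.3786e+6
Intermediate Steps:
K(c, O) = -955 + O
B(l, J) = J*(-12 + 5*J) (B(l, J) = (J + (J - 3)*4)*J = (J + (-3 + J)*4)*J = (J + (-12 + 4*J))*J = (-12 + 5*J)*J = J*(-12 + 5*J))
K(1359, -1917)/1273425 + B(-1552, 937) = (-955 - 1917)/1273425 + 937*(-12 + 5*937) = -2872*1/1273425 + 937*(-12 + 4685) = -2872/1273425 + 937*4673 = -2872/1273425 + 4378601 = 5575819975553/1273425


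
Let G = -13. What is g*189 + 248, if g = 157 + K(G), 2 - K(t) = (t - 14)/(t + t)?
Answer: 782671/26 ≈ 30103.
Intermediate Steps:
K(t) = 2 - (-14 + t)/(2*t) (K(t) = 2 - (t - 14)/(t + t) = 2 - (-14 + t)/(2*t))
g = 4107/26 (g = 157 + (3/2 + 7/(-13)) = 157 + (3/2 + 7*(-1/13)) = 157 + (3/2 - 7/13) = 157 + 25/26 = 4107/26 ≈ 157.96)
g*189 + 248 = (4107/26)*189 + 248 = 776223/26 + 248 = 782671/26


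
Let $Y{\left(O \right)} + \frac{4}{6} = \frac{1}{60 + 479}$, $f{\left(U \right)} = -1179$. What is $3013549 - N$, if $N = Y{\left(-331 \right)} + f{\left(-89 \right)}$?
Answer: $\frac{4874816251}{1617} \approx 3.0147 \cdot 10^{6}$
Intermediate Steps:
$Y{\left(O \right)} = - \frac{1075}{1617}$ ($Y{\left(O \right)} = - \frac{2}{3} + \frac{1}{60 + 479} = - \frac{2}{3} + \frac{1}{539} = - \frac{1075}{1617}$)
$N = - \frac{1907518}{1617}$ ($N = - \frac{1075}{1617} - 1179 = - \frac{1907518}{1617} \approx -1179.7$)
$3013549 - N = 3013549 - - \frac{1907518}{1617} = 3013549 + \frac{1907518}{1617} = \frac{4874816251}{1617}$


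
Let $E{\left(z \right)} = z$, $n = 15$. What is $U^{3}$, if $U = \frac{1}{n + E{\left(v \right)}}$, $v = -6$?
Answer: $\frac{1}{729} \approx 0.0013717$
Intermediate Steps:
$U = \frac{1}{9}$ ($U = \frac{1}{15 - 6} = \frac{1}{9} \approx 0.11111$)
$U^{3} = \left(\frac{1}{9}\right)^{3} = \frac{1}{729}$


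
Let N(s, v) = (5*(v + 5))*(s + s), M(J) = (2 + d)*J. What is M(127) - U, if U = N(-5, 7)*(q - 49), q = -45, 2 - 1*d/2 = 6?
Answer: -57162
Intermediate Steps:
d = -8 (d = 4 - 2*6 = 4 - 12 = -8)
M(J) = -6*J (M(J) = (2 - 8)*J = -6*J)
N(s, v) = 2*s*(25 + 5*v) (N(s, v) = (5*(5 + v))*(2*s) = (25 + 5*v)*(2*s) = 2*s*(25 + 5*v))
U = 56400 (U = (10*(-5)*(5 + 7))*(-45 - 49) = (10*(-5)*12)*(-94) = -600*(-94) = 56400)
M(127) - U = -6*127 - 1*56400 = -762 - 56400 = -57162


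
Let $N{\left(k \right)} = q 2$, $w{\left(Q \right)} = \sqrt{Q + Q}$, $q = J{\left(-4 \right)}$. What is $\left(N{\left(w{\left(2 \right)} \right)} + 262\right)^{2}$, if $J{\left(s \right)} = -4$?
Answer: $64516$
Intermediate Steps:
$q = -4$
$w{\left(Q \right)} = \sqrt{2} \sqrt{Q}$ ($w{\left(Q \right)} = \sqrt{2 Q} = \sqrt{2} \sqrt{Q}$)
$N{\left(k \right)} = -8$ ($N{\left(k \right)} = \left(-4\right) 2 = -8$)
$\left(N{\left(w{\left(2 \right)} \right)} + 262\right)^{2} = \left(-8 + 262\right)^{2} = 254^{2} = 64516$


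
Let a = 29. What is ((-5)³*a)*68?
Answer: -246500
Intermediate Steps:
((-5)³*a)*68 = ((-5)³*29)*68 = -125*29*68 = -3625*68 = -246500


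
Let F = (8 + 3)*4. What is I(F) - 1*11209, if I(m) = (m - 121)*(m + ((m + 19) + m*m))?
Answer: -168520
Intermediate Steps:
F = 44 (F = 11*4 = 44)
I(m) = (-121 + m)*(19 + m² + 2*m) (I(m) = (-121 + m)*(m + ((19 + m) + m²)) = (-121 + m)*(m + (19 + m + m²)) = (-121 + m)*(19 + m² + 2*m))
I(F) - 1*11209 = (-2299 + 44³ - 223*44 - 119*44²) - 1*11209 = (-2299 + 85184 - 9812 - 119*1936) - 11209 = (-2299 + 85184 - 9812 - 230384) - 11209 = -157311 - 11209 = -168520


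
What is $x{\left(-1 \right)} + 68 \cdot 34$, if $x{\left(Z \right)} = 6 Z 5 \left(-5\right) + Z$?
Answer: $2461$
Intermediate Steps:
$x{\left(Z \right)} = - 149 Z$ ($x{\left(Z \right)} = 30 Z \left(-5\right) + Z = - 150 Z + Z = - 149 Z$)
$x{\left(-1 \right)} + 68 \cdot 34 = \left(-149\right) \left(-1\right) + 68 \cdot 34 = 149 + 2312 = 2461$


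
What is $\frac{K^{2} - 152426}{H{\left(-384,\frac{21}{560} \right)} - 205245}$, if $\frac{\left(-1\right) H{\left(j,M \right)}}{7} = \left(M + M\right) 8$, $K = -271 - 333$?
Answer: $- \frac{530975}{513123} \approx -1.0348$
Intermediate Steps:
$K = -604$
$H{\left(j,M \right)} = - 112 M$ ($H{\left(j,M \right)} = - 7 \left(M + M\right) 8 = - 7 \cdot 2 M 8 = - 7 \cdot 16 M = - 112 M$)
$\frac{K^{2} - 152426}{H{\left(-384,\frac{21}{560} \right)} - 205245} = \frac{\left(-604\right)^{2} - 152426}{- 112 \cdot \frac{21}{560} - 205245} = \frac{364816 - 152426}{- 112 \cdot 21 \cdot \frac{1}{560} - 205245} = \frac{212390}{\left(-112\right) \frac{3}{80} - 205245} = \frac{212390}{- \frac{21}{5} - 205245} = \frac{212390}{- \frac{1026246}{5}} = 212390 \left(- \frac{5}{1026246}\right) = - \frac{530975}{513123}$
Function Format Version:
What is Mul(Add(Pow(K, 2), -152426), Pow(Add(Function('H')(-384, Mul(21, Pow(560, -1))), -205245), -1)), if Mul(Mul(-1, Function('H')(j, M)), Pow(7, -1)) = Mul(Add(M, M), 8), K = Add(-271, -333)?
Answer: Rational(-530975, 513123) ≈ -1.0348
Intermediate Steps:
K = -604
Function('H')(j, M) = Mul(-112, M) (Function('H')(j, M) = Mul(-7, Mul(Add(M, M), 8)) = Mul(-7, Mul(Mul(2, M), 8)) = Mul(-7, Mul(16, M)) = Mul(-112, M))
Mul(Add(Pow(K, 2), -152426), Pow(Add(Function('H')(-384, Mul(21, Pow(560, -1))), -205245), -1)) = Mul(Add(Pow(-604, 2), -152426), Pow(Add(Mul(-112, Mul(21, Pow(560, -1))), -205245), -1)) = Mul(Add(364816, -152426), Pow(Add(Mul(-112, Mul(21, Rational(1, 560))), -205245), -1)) = Mul(212390, Pow(Add(Mul(-112, Rational(3, 80)), -205245), -1)) = Mul(212390, Pow(Add(Rational(-21, 5), -205245), -1)) = Mul(212390, Pow(Rational(-1026246, 5), -1)) = Mul(212390, Rational(-5, 1026246)) = Rational(-530975, 513123)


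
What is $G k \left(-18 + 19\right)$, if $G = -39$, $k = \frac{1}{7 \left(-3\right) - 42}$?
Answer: $\frac{13}{21} \approx 0.61905$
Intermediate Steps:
$k = - \frac{1}{63}$ ($k = \frac{1}{-21 - 42} = \frac{1}{-63} = - \frac{1}{63} \approx -0.015873$)
$G k \left(-18 + 19\right) = \left(-39\right) \left(- \frac{1}{63}\right) \left(-18 + 19\right) = \frac{13}{21} \cdot 1 = \frac{13}{21}$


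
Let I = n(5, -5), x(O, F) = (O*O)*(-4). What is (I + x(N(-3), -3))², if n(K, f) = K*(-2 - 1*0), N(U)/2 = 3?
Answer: 23716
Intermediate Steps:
N(U) = 6 (N(U) = 2*3 = 6)
n(K, f) = -2*K (n(K, f) = K*(-2 + 0) = K*(-2) = -2*K)
x(O, F) = -4*O² (x(O, F) = O²*(-4) = -4*O²)
I = -10 (I = -2*5 = -10)
(I + x(N(-3), -3))² = (-10 - 4*6²)² = (-10 - 4*36)² = (-10 - 144)² = (-154)² = 23716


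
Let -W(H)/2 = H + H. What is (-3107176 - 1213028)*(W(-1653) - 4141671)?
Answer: 17864298432036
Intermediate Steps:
W(H) = -4*H (W(H) = -2*(H + H) = -4*H)
(-3107176 - 1213028)*(W(-1653) - 4141671) = (-3107176 - 1213028)*(-4*(-1653) - 4141671) = -4320204*(6612 - 4141671) = -4320204*(-4135059) = 17864298432036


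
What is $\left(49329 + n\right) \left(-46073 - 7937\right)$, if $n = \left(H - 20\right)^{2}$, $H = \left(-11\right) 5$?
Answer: $-2968065540$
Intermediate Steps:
$H = -55$
$n = 5625$ ($n = \left(-55 - 20\right)^{2} = \left(-75\right)^{2} = 5625$)
$\left(49329 + n\right) \left(-46073 - 7937\right) = \left(49329 + 5625\right) \left(-46073 - 7937\right) = 54954 \left(-54010\right) = -2968065540$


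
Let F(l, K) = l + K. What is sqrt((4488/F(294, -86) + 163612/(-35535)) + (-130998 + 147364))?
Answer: sqrt(13984664194186530)/923910 ≈ 128.00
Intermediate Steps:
F(l, K) = K + l
sqrt((4488/F(294, -86) + 163612/(-35535)) + (-130998 + 147364)) = sqrt((4488/(-86 + 294) + 163612/(-35535)) + (-130998 + 147364)) = sqrt((4488/208 + 163612*(-1/35535)) + 16366) = sqrt((4488*(1/208) - 163612/35535) + 16366) = sqrt((561/26 - 163612/35535) + 16366) = sqrt(15681223/923910 + 16366) = sqrt(15136392283/923910) = sqrt(13984664194186530)/923910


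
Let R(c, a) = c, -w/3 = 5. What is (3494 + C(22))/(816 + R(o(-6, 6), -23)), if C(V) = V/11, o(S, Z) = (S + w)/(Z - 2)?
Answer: 608/141 ≈ 4.3121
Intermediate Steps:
w = -15 (w = -3*5 = -15)
o(S, Z) = (-15 + S)/(-2 + Z) (o(S, Z) = (S - 15)/(Z - 2) = (-15 + S)/(-2 + Z))
C(V) = V/11 (C(V) = V*(1/11) = V/11)
(3494 + C(22))/(816 + R(o(-6, 6), -23)) = (3494 + (1/11)*22)/(816 + (-15 - 6)/(-2 + 6)) = (3494 + 2)/(816 - 21/4) = 3496/(816 + (1/4)*(-21)) = 3496/(816 - 21/4) = 3496/(3243/4) = 3496*(4/3243) = 608/141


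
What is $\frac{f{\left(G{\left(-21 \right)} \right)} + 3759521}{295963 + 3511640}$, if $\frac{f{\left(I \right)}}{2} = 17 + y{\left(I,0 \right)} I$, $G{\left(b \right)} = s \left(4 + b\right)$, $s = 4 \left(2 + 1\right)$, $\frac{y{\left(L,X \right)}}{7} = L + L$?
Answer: $\frac{1641601}{1269201} \approx 1.2934$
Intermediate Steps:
$y{\left(L,X \right)} = 14 L$ ($y{\left(L,X \right)} = 7 \left(L + L\right) = 7 \cdot 2 L = 14 L$)
$s = 12$ ($s = 4 \cdot 3 = 12$)
$G{\left(b \right)} = 48 + 12 b$ ($G{\left(b \right)} = 12 \left(4 + b\right) = 48 + 12 b$)
$f{\left(I \right)} = 34 + 28 I^{2}$ ($f{\left(I \right)} = 2 \left(17 + 14 I I\right) = 2 \left(17 + 14 I^{2}\right) = 34 + 28 I^{2}$)
$\frac{f{\left(G{\left(-21 \right)} \right)} + 3759521}{295963 + 3511640} = \frac{\left(34 + 28 \left(48 + 12 \left(-21\right)\right)^{2}\right) + 3759521}{295963 + 3511640} = \frac{\left(34 + 28 \left(48 - 252\right)^{2}\right) + 3759521}{3807603} = \left(\left(34 + 28 \left(-204\right)^{2}\right) + 3759521\right) \frac{1}{3807603} = \left(\left(34 + 28 \cdot 41616\right) + 3759521\right) \frac{1}{3807603} = \left(\left(34 + 1165248\right) + 3759521\right) \frac{1}{3807603} = \left(1165282 + 3759521\right) \frac{1}{3807603} = 4924803 \cdot \frac{1}{3807603} = \frac{1641601}{1269201}$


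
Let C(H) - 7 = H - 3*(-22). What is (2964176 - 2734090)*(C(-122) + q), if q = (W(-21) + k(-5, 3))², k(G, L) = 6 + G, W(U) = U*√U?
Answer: -2141870574 - 9663612*I*√21 ≈ -2.1419e+9 - 4.4284e+7*I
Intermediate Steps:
W(U) = U^(3/2)
C(H) = 73 + H (C(H) = 7 + (H - 3*(-22)) = 7 + (H + 66) = 7 + (66 + H) = 73 + H)
q = (1 - 21*I*√21)² (q = ((-21)^(3/2) + (6 - 5))² = (-21*I*√21 + 1)² = (1 - 21*I*√21)² ≈ -9260.0 - 192.5*I)
(2964176 - 2734090)*(C(-122) + q) = (2964176 - 2734090)*((73 - 122) + (1 - 21*I*√21)²) = 230086*(-49 + (1 - 21*I*√21)²) = -11274214 + 230086*(1 - 21*I*√21)²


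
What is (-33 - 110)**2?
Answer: 20449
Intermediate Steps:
(-33 - 110)**2 = (-143)**2 = 20449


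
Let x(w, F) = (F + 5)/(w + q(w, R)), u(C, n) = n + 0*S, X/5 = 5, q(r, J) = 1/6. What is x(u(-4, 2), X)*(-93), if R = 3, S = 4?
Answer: -16740/13 ≈ -1287.7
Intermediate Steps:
q(r, J) = 1/6
X = 25 (X = 5*5 = 25)
u(C, n) = n (u(C, n) = n + 0*4 = n + 0 = n)
x(w, F) = (5 + F)/(1/6 + w) (x(w, F) = (F + 5)/(w + 1/6) = (5 + F)/(1/6 + w))
x(u(-4, 2), X)*(-93) = (6*(5 + 25)/(1 + 6*2))*(-93) = (6*30/(1 + 12))*(-93) = (6*30/13)*(-93) = (6*(1/13)*30)*(-93) = (180/13)*(-93) = -16740/13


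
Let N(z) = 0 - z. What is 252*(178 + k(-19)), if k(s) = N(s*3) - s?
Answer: 64008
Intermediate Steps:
N(z) = -z
k(s) = -4*s (k(s) = -s*3 - s = -3*s - s = -4*s)
252*(178 + k(-19)) = 252*(178 - 4*(-19)) = 252*(178 + 76) = 252*254 = 64008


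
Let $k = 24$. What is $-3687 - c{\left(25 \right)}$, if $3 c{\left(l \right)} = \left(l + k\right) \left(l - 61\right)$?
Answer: $-3099$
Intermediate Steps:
$c{\left(l \right)} = \frac{\left(-61 + l\right) \left(24 + l\right)}{3}$ ($c{\left(l \right)} = \frac{\left(l + 24\right) \left(l - 61\right)}{3} = \frac{\left(24 + l\right) \left(-61 + l\right)}{3} = \frac{\left(-61 + l\right) \left(24 + l\right)}{3}$)
$-3687 - c{\left(25 \right)} = -3687 - \left(-488 - \frac{925}{3} + \frac{25^{2}}{3}\right) = -3687 - \left(-488 - \frac{925}{3} + \frac{1}{3} \cdot 625\right) = -3687 - \left(-488 - \frac{925}{3} + \frac{625}{3}\right) = -3687 - -588 = -3687 + 588 = -3099$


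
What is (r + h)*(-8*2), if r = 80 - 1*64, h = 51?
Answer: -1072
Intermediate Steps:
r = 16 (r = 80 - 64 = 16)
(r + h)*(-8*2) = (16 + 51)*(-8*2) = 67*(-16) = -1072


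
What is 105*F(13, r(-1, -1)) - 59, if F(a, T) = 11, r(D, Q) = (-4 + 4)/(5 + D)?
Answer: 1096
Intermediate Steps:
r(D, Q) = 0 (r(D, Q) = 0/(5 + D) = 0)
105*F(13, r(-1, -1)) - 59 = 105*11 - 59 = 1155 - 59 = 1096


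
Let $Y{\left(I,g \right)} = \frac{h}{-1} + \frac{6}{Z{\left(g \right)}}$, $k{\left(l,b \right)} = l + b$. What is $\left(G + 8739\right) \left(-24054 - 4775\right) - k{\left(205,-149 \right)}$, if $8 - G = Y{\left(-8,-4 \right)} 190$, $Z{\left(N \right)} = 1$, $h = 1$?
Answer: $-224779769$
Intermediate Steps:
$k{\left(l,b \right)} = b + l$
$Y{\left(I,g \right)} = 5$ ($Y{\left(I,g \right)} = 1 \frac{1}{-1} + \frac{6}{1} = 1 \left(-1\right) + 6 \cdot 1 = -1 + 6 = 5$)
$G = -942$ ($G = 8 - 5 \cdot 190 = 8 - 950 = -942$)
$\left(G + 8739\right) \left(-24054 - 4775\right) - k{\left(205,-149 \right)} = \left(-942 + 8739\right) \left(-24054 - 4775\right) - \left(-149 + 205\right) = 7797 \left(-28829\right) - 56 = -224779713 - 56 = -224779769$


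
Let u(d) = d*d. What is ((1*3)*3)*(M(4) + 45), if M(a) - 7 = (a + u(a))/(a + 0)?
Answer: 513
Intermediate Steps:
u(d) = d**2
M(a) = 7 + (a + a**2)/a (M(a) = 7 + (a + a**2)/(a + 0) = 7 + (a + a**2)/a)
((1*3)*3)*(M(4) + 45) = ((1*3)*3)*((8 + 4) + 45) = (3*3)*(12 + 45) = 9*57 = 513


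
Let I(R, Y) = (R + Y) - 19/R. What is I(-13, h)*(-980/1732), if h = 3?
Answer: 27195/5629 ≈ 4.8312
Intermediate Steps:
I(R, Y) = R + Y - 19/R
I(-13, h)*(-980/1732) = (-13 + 3 - 19/(-13))*(-980/1732) = (-13 + 3 - 19*(-1/13))*(-980*1/1732) = (-13 + 3 + 19/13)*(-245/433) = -111/13*(-245/433) = 27195/5629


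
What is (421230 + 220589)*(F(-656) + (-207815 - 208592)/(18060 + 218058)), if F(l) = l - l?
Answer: -267257924333/236118 ≈ -1.1319e+6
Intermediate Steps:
F(l) = 0
(421230 + 220589)*(F(-656) + (-207815 - 208592)/(18060 + 218058)) = (421230 + 220589)*(0 + (-207815 - 208592)/(18060 + 218058)) = 641819*(0 - 416407/236118) = 641819*(-416407/236118) = -267257924333/236118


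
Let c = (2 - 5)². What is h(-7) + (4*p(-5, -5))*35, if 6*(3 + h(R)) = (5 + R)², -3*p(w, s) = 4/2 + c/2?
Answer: -917/3 ≈ -305.67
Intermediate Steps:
c = 9 (c = (-3)² = 9)
p(w, s) = -13/6 (p(w, s) = -(4/2 + 9/2)/3 = -(4*(½) + 9*(½))/3 = -(2 + 9/2)/3 = -⅓*13/2 = -13/6)
h(R) = -3 + (5 + R)²/6
h(-7) + (4*p(-5, -5))*35 = (-3 + (5 - 7)²/6) + (4*(-13/6))*35 = (-3 + (⅙)*(-2)²) - 26/3*35 = (-3 + (⅙)*4) - 910/3 = (-3 + ⅔) - 910/3 = -7/3 - 910/3 = -917/3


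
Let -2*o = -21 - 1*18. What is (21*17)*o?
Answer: 13923/2 ≈ 6961.5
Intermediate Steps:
o = 39/2 (o = -(-21 - 1*18)/2 = -(-21 - 18)/2 = -1/2*(-39) = 39/2 ≈ 19.500)
(21*17)*o = (21*17)*(39/2) = 357*(39/2) = 13923/2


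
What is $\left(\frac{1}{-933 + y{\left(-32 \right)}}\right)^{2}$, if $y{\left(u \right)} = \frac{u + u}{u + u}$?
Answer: $\frac{1}{868624} \approx 1.1512 \cdot 10^{-6}$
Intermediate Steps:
$y{\left(u \right)} = 1$ ($y{\left(u \right)} = \frac{2 u}{2 u} = 2 u \frac{1}{2 u} = 1$)
$\left(\frac{1}{-933 + y{\left(-32 \right)}}\right)^{2} = \left(\frac{1}{-933 + 1}\right)^{2} = \left(\frac{1}{-932}\right)^{2} = \left(- \frac{1}{932}\right)^{2} = \frac{1}{868624}$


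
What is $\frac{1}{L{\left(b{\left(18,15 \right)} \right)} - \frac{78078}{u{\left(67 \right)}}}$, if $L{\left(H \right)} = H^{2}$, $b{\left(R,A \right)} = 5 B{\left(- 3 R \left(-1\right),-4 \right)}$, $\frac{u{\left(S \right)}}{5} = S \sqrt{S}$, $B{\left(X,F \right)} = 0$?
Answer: $- \frac{335 \sqrt{67}}{78078} \approx -0.03512$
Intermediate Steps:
$u{\left(S \right)} = 5 S^{\frac{3}{2}}$ ($u{\left(S \right)} = 5 S \sqrt{S} = 5 S^{\frac{3}{2}}$)
$b{\left(R,A \right)} = 0$ ($b{\left(R,A \right)} = 5 \cdot 0 = 0$)
$\frac{1}{L{\left(b{\left(18,15 \right)} \right)} - \frac{78078}{u{\left(67 \right)}}} = \frac{1}{0^{2} - \frac{78078}{5 \cdot 67^{\frac{3}{2}}}} = \frac{1}{0 - \frac{78078}{5 \cdot 67 \sqrt{67}}} = \frac{1}{0 - \frac{78078}{335 \sqrt{67}}} = \frac{1}{0 - 78078 \frac{\sqrt{67}}{22445}} = \frac{1}{0 - \frac{78078 \sqrt{67}}{22445}} = \frac{1}{\left(- \frac{78078}{22445}\right) \sqrt{67}} = - \frac{335 \sqrt{67}}{78078}$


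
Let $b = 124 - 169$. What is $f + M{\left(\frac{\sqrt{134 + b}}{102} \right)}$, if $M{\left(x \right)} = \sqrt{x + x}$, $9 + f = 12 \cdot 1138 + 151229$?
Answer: $164876 + \frac{\sqrt{51} \sqrt[4]{89}}{51} \approx 1.6488 \cdot 10^{5}$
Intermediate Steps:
$b = -45$
$f = 164876$ ($f = -9 + \left(12 \cdot 1138 + 151229\right) = -9 + \left(13656 + 151229\right) = -9 + 164885 = 164876$)
$M{\left(x \right)} = \sqrt{2} \sqrt{x}$ ($M{\left(x \right)} = \sqrt{2 x} = \sqrt{2} \sqrt{x}$)
$f + M{\left(\frac{\sqrt{134 + b}}{102} \right)} = 164876 + \sqrt{2} \sqrt{\frac{\sqrt{134 - 45}}{102}} = 164876 + \sqrt{2} \sqrt{\sqrt{89} \cdot \frac{1}{102}} = 164876 + \sqrt{2} \sqrt{\frac{\sqrt{89}}{102}} = 164876 + \sqrt{2} \frac{\sqrt[4]{89} \sqrt{102}}{102} = 164876 + \frac{\sqrt{51} \sqrt[4]{89}}{51}$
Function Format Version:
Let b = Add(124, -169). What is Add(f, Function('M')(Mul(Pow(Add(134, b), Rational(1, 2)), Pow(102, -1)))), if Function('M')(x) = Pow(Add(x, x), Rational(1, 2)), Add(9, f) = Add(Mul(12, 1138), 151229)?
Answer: Add(164876, Mul(Rational(1, 51), Pow(51, Rational(1, 2)), Pow(89, Rational(1, 4)))) ≈ 1.6488e+5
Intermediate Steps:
b = -45
f = 164876 (f = Add(-9, Add(Mul(12, 1138), 151229)) = Add(-9, Add(13656, 151229)) = Add(-9, 164885) = 164876)
Function('M')(x) = Mul(Pow(2, Rational(1, 2)), Pow(x, Rational(1, 2))) (Function('M')(x) = Pow(Mul(2, x), Rational(1, 2)) = Mul(Pow(2, Rational(1, 2)), Pow(x, Rational(1, 2))))
Add(f, Function('M')(Mul(Pow(Add(134, b), Rational(1, 2)), Pow(102, -1)))) = Add(164876, Mul(Pow(2, Rational(1, 2)), Pow(Mul(Pow(Add(134, -45), Rational(1, 2)), Pow(102, -1)), Rational(1, 2)))) = Add(164876, Mul(Pow(2, Rational(1, 2)), Pow(Mul(Pow(89, Rational(1, 2)), Rational(1, 102)), Rational(1, 2)))) = Add(164876, Mul(Pow(2, Rational(1, 2)), Pow(Mul(Rational(1, 102), Pow(89, Rational(1, 2))), Rational(1, 2)))) = Add(164876, Mul(Pow(2, Rational(1, 2)), Mul(Rational(1, 102), Pow(89, Rational(1, 4)), Pow(102, Rational(1, 2))))) = Add(164876, Mul(Rational(1, 51), Pow(51, Rational(1, 2)), Pow(89, Rational(1, 4))))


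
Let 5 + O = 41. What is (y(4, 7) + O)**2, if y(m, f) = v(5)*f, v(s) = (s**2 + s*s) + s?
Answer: 177241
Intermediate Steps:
O = 36 (O = -5 + 41 = 36)
v(s) = s + 2*s**2 (v(s) = (s**2 + s**2) + s = 2*s**2 + s = s + 2*s**2)
y(m, f) = 55*f (y(m, f) = (5*(1 + 2*5))*f = (5*(1 + 10))*f = (5*11)*f = 55*f)
(y(4, 7) + O)**2 = (55*7 + 36)**2 = (385 + 36)**2 = 421**2 = 177241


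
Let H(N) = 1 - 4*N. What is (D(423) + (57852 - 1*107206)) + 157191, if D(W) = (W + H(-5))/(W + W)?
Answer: 15205091/141 ≈ 1.0784e+5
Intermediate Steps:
D(W) = (21 + W)/(2*W) (D(W) = (W + (1 - 4*(-5)))/(W + W) = (W + (1 + 20))/((2*W)) = (W + 21)*(1/(2*W)) = (21 + W)*(1/(2*W)) = (21 + W)/(2*W))
(D(423) + (57852 - 1*107206)) + 157191 = ((½)*(21 + 423)/423 + (57852 - 1*107206)) + 157191 = ((½)*(1/423)*444 + (57852 - 107206)) + 157191 = (74/141 - 49354) + 157191 = -6958840/141 + 157191 = 15205091/141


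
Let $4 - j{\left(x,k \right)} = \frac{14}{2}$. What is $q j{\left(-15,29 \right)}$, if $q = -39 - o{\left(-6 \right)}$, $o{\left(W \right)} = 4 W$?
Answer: $45$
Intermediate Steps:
$j{\left(x,k \right)} = -3$ ($j{\left(x,k \right)} = 4 - \frac{14}{2} = 4 - 14 \cdot \frac{1}{2} = 4 - 7 = -3$)
$q = -15$ ($q = -39 - 4 \left(-6\right) = -39 - -24 = -39 + 24 = -15$)
$q j{\left(-15,29 \right)} = \left(-15\right) \left(-3\right) = 45$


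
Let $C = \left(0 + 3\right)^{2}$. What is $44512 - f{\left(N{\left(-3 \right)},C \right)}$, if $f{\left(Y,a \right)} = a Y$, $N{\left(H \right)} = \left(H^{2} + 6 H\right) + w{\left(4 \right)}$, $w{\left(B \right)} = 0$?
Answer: $44593$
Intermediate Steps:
$C = 9$ ($C = 3^{2} = 9$)
$N{\left(H \right)} = H^{2} + 6 H$ ($N{\left(H \right)} = \left(H^{2} + 6 H\right) + 0 = H^{2} + 6 H$)
$f{\left(Y,a \right)} = Y a$
$44512 - f{\left(N{\left(-3 \right)},C \right)} = 44512 - - 3 \left(6 - 3\right) 9 = 44512 - \left(-3\right) 3 \cdot 9 = 44512 - \left(-9\right) 9 = 44512 - -81 = 44512 + 81 = 44593$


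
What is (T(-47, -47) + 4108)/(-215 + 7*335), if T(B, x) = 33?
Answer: 4141/2130 ≈ 1.9441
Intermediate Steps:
(T(-47, -47) + 4108)/(-215 + 7*335) = (33 + 4108)/(-215 + 7*335) = 4141/(-215 + 2345) = 4141/2130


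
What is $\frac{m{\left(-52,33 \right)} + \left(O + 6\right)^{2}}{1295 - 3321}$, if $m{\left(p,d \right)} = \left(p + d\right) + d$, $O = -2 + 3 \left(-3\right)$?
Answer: $- \frac{39}{2026} \approx -0.01925$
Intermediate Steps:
$O = -11$ ($O = -2 - 9 = -11$)
$m{\left(p,d \right)} = p + 2 d$ ($m{\left(p,d \right)} = \left(d + p\right) + d = p + 2 d$)
$\frac{m{\left(-52,33 \right)} + \left(O + 6\right)^{2}}{1295 - 3321} = \frac{\left(-52 + 2 \cdot 33\right) + \left(-11 + 6\right)^{2}}{1295 - 3321} = \frac{\left(-52 + 66\right) + \left(-5\right)^{2}}{-2026} = \left(14 + 25\right) \left(- \frac{1}{2026}\right) = 39 \left(- \frac{1}{2026}\right) = - \frac{39}{2026}$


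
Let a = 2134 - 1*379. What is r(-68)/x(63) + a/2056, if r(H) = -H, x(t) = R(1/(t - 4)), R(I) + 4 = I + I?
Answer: -3919001/240552 ≈ -16.292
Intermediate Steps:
R(I) = -4 + 2*I (R(I) = -4 + (I + I) = -4 + 2*I)
x(t) = -4 + 2/(-4 + t) (x(t) = -4 + 2/(t - 4) = -4 + 2/(-4 + t))
a = 1755 (a = 2134 - 379 = 1755)
r(-68)/x(63) + a/2056 = (-1*(-68))/((2*(9 - 2*63)/(-4 + 63))) + 1755/2056 = 68/((2*(9 - 126)/59)) + 1755*(1/2056) = 68/((2*(1/59)*(-117))) + 1755/2056 = 68/(-234/59) + 1755/2056 = 68*(-59/234) + 1755/2056 = -2006/117 + 1755/2056 = -3919001/240552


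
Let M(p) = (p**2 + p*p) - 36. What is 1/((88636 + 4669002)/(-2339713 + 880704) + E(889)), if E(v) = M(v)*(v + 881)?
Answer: 1459009/4081829526875942 ≈ 3.5744e-10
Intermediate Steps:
M(p) = -36 + 2*p**2 (M(p) = (p**2 + p**2) - 36 = 2*p**2 - 36 = -36 + 2*p**2)
E(v) = (-36 + 2*v**2)*(881 + v) (E(v) = (-36 + 2*v**2)*(v + 881) = (-36 + 2*v**2)*(881 + v))
1/((88636 + 4669002)/(-2339713 + 880704) + E(889)) = 1/((88636 + 4669002)/(-2339713 + 880704) + 2*(-18 + 889**2)*(881 + 889)) = 1/(4757638/(-1459009) + 2*(-18 + 790321)*1770) = 1/(4757638*(-1/1459009) + 2*790303*1770) = 1/(-4757638/1459009 + 2797672620) = 1/(4081829526875942/1459009) = 1459009/4081829526875942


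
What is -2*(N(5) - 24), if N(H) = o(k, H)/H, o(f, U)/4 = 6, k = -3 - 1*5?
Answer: 192/5 ≈ 38.400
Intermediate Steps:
k = -8 (k = -3 - 5 = -8)
o(f, U) = 24 (o(f, U) = 4*6 = 24)
N(H) = 24/H
-2*(N(5) - 24) = -2*(24/5 - 24) = -2*(-96/5) = 192/5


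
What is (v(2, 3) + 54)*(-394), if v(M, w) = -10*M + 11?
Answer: -17730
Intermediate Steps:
v(M, w) = 11 - 10*M
(v(2, 3) + 54)*(-394) = ((11 - 10*2) + 54)*(-394) = ((11 - 20) + 54)*(-394) = (-9 + 54)*(-394) = 45*(-394) = -17730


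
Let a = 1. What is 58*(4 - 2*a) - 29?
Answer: 87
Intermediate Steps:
58*(4 - 2*a) - 29 = 58*(4 - 2*1) - 29 = 58*(4 - 2) - 29 = 58*2 - 29 = 116 - 29 = 87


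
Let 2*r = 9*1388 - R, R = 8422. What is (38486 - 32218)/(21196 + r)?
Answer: 6268/23231 ≈ 0.26981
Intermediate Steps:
r = 2035 (r = (9*1388 - 1*8422)/2 = (12492 - 8422)/2 = (½)*4070 = 2035)
(38486 - 32218)/(21196 + r) = (38486 - 32218)/(21196 + 2035) = 6268/23231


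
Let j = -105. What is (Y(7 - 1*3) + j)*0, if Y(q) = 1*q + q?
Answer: 0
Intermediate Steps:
Y(q) = 2*q (Y(q) = q + q = 2*q)
(Y(7 - 1*3) + j)*0 = (2*(7 - 1*3) - 105)*0 = (2*(7 - 3) - 105)*0 = (2*4 - 105)*0 = (8 - 105)*0 = -97*0 = 0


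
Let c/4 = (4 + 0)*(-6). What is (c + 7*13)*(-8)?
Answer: 40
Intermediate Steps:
c = -96 (c = 4*((4 + 0)*(-6)) = 4*(4*(-6)) = 4*(-24) = -96)
(c + 7*13)*(-8) = (-96 + 7*13)*(-8) = (-96 + 91)*(-8) = -5*(-8) = 40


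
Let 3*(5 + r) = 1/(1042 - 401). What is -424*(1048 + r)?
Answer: -850412560/1923 ≈ -4.4223e+5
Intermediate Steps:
r = -9614/1923 (r = -5 + 1/(3*(1042 - 401)) = -5 + (1/3)/641 = -5 + (1/3)*(1/641) = -5 + 1/1923 = -9614/1923 ≈ -4.9995)
-424*(1048 + r) = -424*(1048 - 9614/1923) = -424*2005690/1923 = -850412560/1923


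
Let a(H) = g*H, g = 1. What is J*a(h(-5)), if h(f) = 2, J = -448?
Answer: -896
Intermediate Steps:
a(H) = H (a(H) = 1*H = H)
J*a(h(-5)) = -448*2 = -896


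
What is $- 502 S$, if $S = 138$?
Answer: $-69276$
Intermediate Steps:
$- 502 S = \left(-502\right) 138 = -69276$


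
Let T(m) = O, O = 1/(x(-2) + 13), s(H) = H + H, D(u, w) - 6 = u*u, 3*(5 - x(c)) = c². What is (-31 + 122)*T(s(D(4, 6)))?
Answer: 273/50 ≈ 5.4600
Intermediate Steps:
x(c) = 5 - c²/3
D(u, w) = 6 + u² (D(u, w) = 6 + u*u = 6 + u²)
s(H) = 2*H
O = 3/50 (O = 1/((5 - ⅓*(-2)²) + 13) = 1/((5 - ⅓*4) + 13) = 1/((5 - 4/3) + 13) = 1/(11/3 + 13) = 1/(50/3) = 3/50 ≈ 0.060000)
T(m) = 3/50
(-31 + 122)*T(s(D(4, 6))) = (-31 + 122)*(3/50) = 91*(3/50) = 273/50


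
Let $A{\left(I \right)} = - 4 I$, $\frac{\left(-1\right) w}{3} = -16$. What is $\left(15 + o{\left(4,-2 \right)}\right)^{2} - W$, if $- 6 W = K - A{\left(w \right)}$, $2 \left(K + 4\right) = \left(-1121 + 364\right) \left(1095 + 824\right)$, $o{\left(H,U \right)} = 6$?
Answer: $- \frac{1447015}{12} \approx -1.2058 \cdot 10^{5}$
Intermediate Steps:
$w = 48$ ($w = \left(-3\right) \left(-16\right) = 48$)
$K = - \frac{1452691}{2}$ ($K = -4 + \frac{\left(-1121 + 364\right) \left(1095 + 824\right)}{2} = -4 + \frac{\left(-757\right) 1919}{2} = -4 + \frac{1}{2} \left(-1452683\right) = -4 - \frac{1452683}{2} = - \frac{1452691}{2} \approx -7.2635 \cdot 10^{5}$)
$W = \frac{1452307}{12}$ ($W = - \frac{- \frac{1452691}{2} - \left(-4\right) 48}{6} = - \frac{- \frac{1452691}{2} - -192}{6} = - \frac{- \frac{1452691}{2} + 192}{6} = \left(- \frac{1}{6}\right) \left(- \frac{1452307}{2}\right) = \frac{1452307}{12} \approx 1.2103 \cdot 10^{5}$)
$\left(15 + o{\left(4,-2 \right)}\right)^{2} - W = \left(15 + 6\right)^{2} - \frac{1452307}{12} = 21^{2} - \frac{1452307}{12} = 441 - \frac{1452307}{12} = - \frac{1447015}{12}$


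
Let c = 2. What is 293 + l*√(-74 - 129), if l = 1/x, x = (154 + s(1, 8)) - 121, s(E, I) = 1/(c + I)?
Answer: 293 + 10*I*√203/331 ≈ 293.0 + 0.43045*I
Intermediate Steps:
s(E, I) = 1/(2 + I)
x = 331/10 (x = (154 + 1/(2 + 8)) - 121 = (154 + 1/10) - 121 = (154 + ⅒) - 121 = 1541/10 - 121 = 331/10 ≈ 33.100)
l = 10/331 (l = 1/(331/10) = 10/331 ≈ 0.030211)
293 + l*√(-74 - 129) = 293 + 10*√(-74 - 129)/331 = 293 + 10*√(-203)/331 = 293 + 10*(I*√203)/331 = 293 + 10*I*√203/331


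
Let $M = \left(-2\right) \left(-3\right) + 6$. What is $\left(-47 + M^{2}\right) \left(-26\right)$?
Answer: $-2522$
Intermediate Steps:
$M = 12$ ($M = 6 + 6 = 12$)
$\left(-47 + M^{2}\right) \left(-26\right) = \left(-47 + 12^{2}\right) \left(-26\right) = \left(-47 + 144\right) \left(-26\right) = 97 \left(-26\right) = -2522$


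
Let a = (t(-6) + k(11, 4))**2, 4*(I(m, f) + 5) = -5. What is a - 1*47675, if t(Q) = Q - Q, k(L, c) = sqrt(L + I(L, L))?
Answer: -190681/4 ≈ -47670.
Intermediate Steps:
I(m, f) = -25/4 (I(m, f) = -5 + (1/4)*(-5) = -5 - 5/4 = -25/4)
k(L, c) = sqrt(-25/4 + L) (k(L, c) = sqrt(L - 25/4) = sqrt(-25/4 + L))
t(Q) = 0
a = 19/4 (a = (0 + sqrt(-25 + 4*11)/2)**2 = (0 + sqrt(-25 + 44)/2)**2 = (0 + sqrt(19)/2)**2 = (sqrt(19)/2)**2 = 19/4 ≈ 4.7500)
a - 1*47675 = 19/4 - 1*47675 = 19/4 - 47675 = -190681/4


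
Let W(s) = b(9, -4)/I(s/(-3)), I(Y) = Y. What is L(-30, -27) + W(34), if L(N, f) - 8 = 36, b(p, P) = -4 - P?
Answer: 44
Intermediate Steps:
L(N, f) = 44 (L(N, f) = 8 + 36 = 44)
W(s) = 0 (W(s) = (-4 - 1*(-4))/((s/(-3))) = (-4 + 4)/((s*(-1/3))) = 0/((-s/3)) = 0*(-3/s) = 0)
L(-30, -27) + W(34) = 44 + 0 = 44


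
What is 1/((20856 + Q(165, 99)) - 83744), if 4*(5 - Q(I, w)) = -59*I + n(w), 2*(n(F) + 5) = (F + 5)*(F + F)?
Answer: -1/63022 ≈ -1.5867e-5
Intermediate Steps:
n(F) = -5 + F*(5 + F) (n(F) = -5 + ((F + 5)*(F + F))/2 = -5 + ((5 + F)*(2*F))/2 = -5 + (2*F*(5 + F))/2 = -5 + F*(5 + F))
Q(I, w) = 25/4 - 5*w/4 - w²/4 + 59*I/4 (Q(I, w) = 5 - (-59*I + (-5 + w² + 5*w))/4 = 5 - (-5 + w² - 59*I + 5*w)/4 = 5 + (5/4 - 5*w/4 - w²/4 + 59*I/4) = 25/4 - 5*w/4 - w²/4 + 59*I/4)
1/((20856 + Q(165, 99)) - 83744) = 1/((20856 + (25/4 - 5/4*99 - ¼*99² + (59/4)*165)) - 83744) = 1/((20856 + (25/4 - 495/4 - ¼*9801 + 9735/4)) - 83744) = 1/((20856 + (25/4 - 495/4 - 9801/4 + 9735/4)) - 83744) = 1/((20856 - 134) - 83744) = 1/(20722 - 83744) = 1/(-63022) = -1/63022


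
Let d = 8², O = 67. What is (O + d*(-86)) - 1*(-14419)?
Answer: 8982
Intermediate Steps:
d = 64
(O + d*(-86)) - 1*(-14419) = (67 + 64*(-86)) - 1*(-14419) = (67 - 5504) + 14419 = -5437 + 14419 = 8982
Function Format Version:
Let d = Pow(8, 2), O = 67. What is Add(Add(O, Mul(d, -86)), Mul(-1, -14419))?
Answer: 8982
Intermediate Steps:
d = 64
Add(Add(O, Mul(d, -86)), Mul(-1, -14419)) = Add(Add(67, Mul(64, -86)), Mul(-1, -14419)) = Add(Add(67, -5504), 14419) = Add(-5437, 14419) = 8982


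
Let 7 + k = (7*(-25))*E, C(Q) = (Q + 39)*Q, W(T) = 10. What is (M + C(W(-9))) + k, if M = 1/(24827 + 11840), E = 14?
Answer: -72123988/36667 ≈ -1967.0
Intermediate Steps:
C(Q) = Q*(39 + Q) (C(Q) = (39 + Q)*Q = Q*(39 + Q))
M = 1/36667 ≈ 2.7272e-5
k = -2457 (k = -7 + (7*(-25))*14 = -7 - 175*14 = -7 - 2450 = -2457)
(M + C(W(-9))) + k = (1/36667 + 10*(39 + 10)) - 2457 = (1/36667 + 10*49) - 2457 = (1/36667 + 490) - 2457 = 17966831/36667 - 2457 = -72123988/36667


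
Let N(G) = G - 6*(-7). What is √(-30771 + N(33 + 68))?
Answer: 2*I*√7657 ≈ 175.01*I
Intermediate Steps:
N(G) = 42 + G (N(G) = G + 42 = 42 + G)
√(-30771 + N(33 + 68)) = √(-30771 + (42 + (33 + 68))) = √(-30771 + (42 + 101)) = √(-30771 + 143) = √(-30628) = 2*I*√7657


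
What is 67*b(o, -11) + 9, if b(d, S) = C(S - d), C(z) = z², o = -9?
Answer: 277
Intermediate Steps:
b(d, S) = (S - d)²
67*b(o, -11) + 9 = 67*(-11 - 1*(-9))² + 9 = 67*(-11 + 9)² + 9 = 67*(-2)² + 9 = 67*4 + 9 = 268 + 9 = 277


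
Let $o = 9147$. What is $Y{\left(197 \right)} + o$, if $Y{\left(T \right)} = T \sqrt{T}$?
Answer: $9147 + 197 \sqrt{197} \approx 11912.0$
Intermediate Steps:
$Y{\left(T \right)} = T^{\frac{3}{2}}$
$Y{\left(197 \right)} + o = 197^{\frac{3}{2}} + 9147 = 197 \sqrt{197} + 9147 = 9147 + 197 \sqrt{197}$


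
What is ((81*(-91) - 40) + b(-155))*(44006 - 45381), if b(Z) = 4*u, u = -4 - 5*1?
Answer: 10239625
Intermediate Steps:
u = -9 (u = -4 - 5 = -9)
b(Z) = -36 (b(Z) = 4*(-9) = -36)
((81*(-91) - 40) + b(-155))*(44006 - 45381) = ((81*(-91) - 40) - 36)*(44006 - 45381) = ((-7371 - 40) - 36)*(-1375) = (-7411 - 36)*(-1375) = -7447*(-1375) = 10239625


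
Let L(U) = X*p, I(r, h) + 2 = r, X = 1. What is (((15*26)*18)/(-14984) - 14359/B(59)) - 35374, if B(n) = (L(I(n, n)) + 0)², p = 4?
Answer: -1086996479/29968 ≈ -36272.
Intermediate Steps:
I(r, h) = -2 + r
L(U) = 4 (L(U) = 1*4 = 4)
B(n) = 16 (B(n) = (4 + 0)² = 4² = 16)
(((15*26)*18)/(-14984) - 14359/B(59)) - 35374 = (((15*26)*18)/(-14984) - 14359/16) - 35374 = ((390*18)*(-1/14984) - 14359*1/16) - 35374 = (7020*(-1/14984) - 14359/16) - 35374 = (-1755/3746 - 14359/16) - 35374 = -26908447/29968 - 35374 = -1086996479/29968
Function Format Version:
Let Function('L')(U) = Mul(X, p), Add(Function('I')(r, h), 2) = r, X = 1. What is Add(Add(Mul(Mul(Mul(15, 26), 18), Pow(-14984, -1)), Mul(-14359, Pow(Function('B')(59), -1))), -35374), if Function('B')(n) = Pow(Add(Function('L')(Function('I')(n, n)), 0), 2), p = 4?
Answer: Rational(-1086996479, 29968) ≈ -36272.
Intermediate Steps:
Function('I')(r, h) = Add(-2, r)
Function('L')(U) = 4 (Function('L')(U) = Mul(1, 4) = 4)
Function('B')(n) = 16 (Function('B')(n) = Pow(Add(4, 0), 2) = Pow(4, 2) = 16)
Add(Add(Mul(Mul(Mul(15, 26), 18), Pow(-14984, -1)), Mul(-14359, Pow(Function('B')(59), -1))), -35374) = Add(Add(Mul(Mul(Mul(15, 26), 18), Pow(-14984, -1)), Mul(-14359, Pow(16, -1))), -35374) = Add(Add(Mul(Mul(390, 18), Rational(-1, 14984)), Mul(-14359, Rational(1, 16))), -35374) = Add(Add(Mul(7020, Rational(-1, 14984)), Rational(-14359, 16)), -35374) = Add(Add(Rational(-1755, 3746), Rational(-14359, 16)), -35374) = Add(Rational(-26908447, 29968), -35374) = Rational(-1086996479, 29968)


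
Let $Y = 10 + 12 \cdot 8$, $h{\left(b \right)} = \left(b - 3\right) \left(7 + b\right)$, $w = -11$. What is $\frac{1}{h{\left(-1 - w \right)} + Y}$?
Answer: $\frac{1}{225} \approx 0.0044444$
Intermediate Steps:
$h{\left(b \right)} = \left(-3 + b\right) \left(7 + b\right)$
$Y = 106$ ($Y = 10 + 96 = 106$)
$\frac{1}{h{\left(-1 - w \right)} + Y} = \frac{1}{\left(-21 + \left(-1 - -11\right)^{2} + 4 \left(-1 - -11\right)\right) + 106} = \frac{1}{\left(-21 + \left(-1 + 11\right)^{2} + 4 \left(-1 + 11\right)\right) + 106} = \frac{1}{\left(-21 + 10^{2} + 4 \cdot 10\right) + 106} = \frac{1}{\left(-21 + 100 + 40\right) + 106} = \frac{1}{119 + 106} = \frac{1}{225}$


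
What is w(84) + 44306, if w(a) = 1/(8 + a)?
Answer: 4076153/92 ≈ 44306.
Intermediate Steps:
w(84) + 44306 = 1/(8 + 84) + 44306 = 1/92 + 44306 = 4076153/92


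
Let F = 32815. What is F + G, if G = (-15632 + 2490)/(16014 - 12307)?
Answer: 121632063/3707 ≈ 32811.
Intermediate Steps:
G = -13142/3707 ≈ -3.5452
F + G = 32815 - 13142/3707 = 121632063/3707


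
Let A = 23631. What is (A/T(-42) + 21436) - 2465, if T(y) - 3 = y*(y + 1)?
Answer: 10916202/575 ≈ 18985.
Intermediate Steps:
T(y) = 3 + y*(1 + y) (T(y) = 3 + y*(y + 1) = 3 + y*(1 + y))
(A/T(-42) + 21436) - 2465 = (23631/(3 - 42 + (-42)²) + 21436) - 2465 = (23631/(3 - 42 + 1764) + 21436) - 2465 = (23631/1725 + 21436) - 2465 = (23631*(1/1725) + 21436) - 2465 = (7877/575 + 21436) - 2465 = 12333577/575 - 2465 = 10916202/575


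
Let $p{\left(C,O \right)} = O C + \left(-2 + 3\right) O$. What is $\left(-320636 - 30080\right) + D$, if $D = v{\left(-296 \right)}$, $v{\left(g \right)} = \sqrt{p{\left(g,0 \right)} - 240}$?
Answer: $-350716 + 4 i \sqrt{15} \approx -3.5072 \cdot 10^{5} + 15.492 i$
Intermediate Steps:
$p{\left(C,O \right)} = O + C O$ ($p{\left(C,O \right)} = C O + 1 O = C O + O = O + C O$)
$v{\left(g \right)} = 4 i \sqrt{15}$ ($v{\left(g \right)} = \sqrt{0 \left(1 + g\right) - 240} = \sqrt{0 - 240} = \sqrt{-240} = 4 i \sqrt{15}$)
$D = 4 i \sqrt{15} \approx 15.492 i$
$\left(-320636 - 30080\right) + D = \left(-320636 - 30080\right) + 4 i \sqrt{15} = -350716 + 4 i \sqrt{15}$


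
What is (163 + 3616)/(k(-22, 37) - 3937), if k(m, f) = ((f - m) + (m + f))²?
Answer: 3779/1539 ≈ 2.4555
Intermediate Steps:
k(m, f) = 4*f² (k(m, f) = ((f - m) + (f + m))² = (2*f)² = 4*f²)
(163 + 3616)/(k(-22, 37) - 3937) = (163 + 3616)/(4*37² - 3937) = 3779/(4*1369 - 3937) = 3779/(5476 - 3937) = 3779/1539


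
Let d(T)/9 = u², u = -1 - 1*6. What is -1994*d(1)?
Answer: -879354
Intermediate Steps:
u = -7 (u = -1 - 6 = -7)
d(T) = 441 (d(T) = 9*(-7)² = 9*49 = 441)
-1994*d(1) = -1994*441 = -879354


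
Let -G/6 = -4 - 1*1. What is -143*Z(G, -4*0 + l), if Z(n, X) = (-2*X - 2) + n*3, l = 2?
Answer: -12012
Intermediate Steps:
G = 30 (G = -6*(-4 - 1*1) = -6*(-4 - 1) = -6*(-5) = 30)
Z(n, X) = -2 - 2*X + 3*n (Z(n, X) = (-2 - 2*X) + 3*n = -2 - 2*X + 3*n)
-143*Z(G, -4*0 + l) = -143*(-2 - 2*(-4*0 + 2) + 3*30) = -143*(-2 - 2*(0 + 2) + 90) = -143*(-2 - 2*2 + 90) = -143*(-2 - 4 + 90) = -143*84 = -12012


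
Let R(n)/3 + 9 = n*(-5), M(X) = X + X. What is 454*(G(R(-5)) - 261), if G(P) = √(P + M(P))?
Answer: -113046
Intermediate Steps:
M(X) = 2*X
R(n) = -27 - 15*n (R(n) = -27 + 3*(n*(-5)) = -27 + 3*(-5*n) = -27 - 15*n)
G(P) = √3*√P (G(P) = √(P + 2*P) = √(3*P) = √3*√P)
454*(G(R(-5)) - 261) = 454*(√3*√(-27 - 15*(-5)) - 261) = 454*(√3*√(-27 + 75) - 261) = 454*(√3*√48 - 261) = 454*(√3*(4*√3) - 261) = 454*(12 - 261) = 454*(-249) = -113046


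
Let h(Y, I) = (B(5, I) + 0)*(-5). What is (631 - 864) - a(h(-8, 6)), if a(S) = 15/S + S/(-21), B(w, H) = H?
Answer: -3275/14 ≈ -233.93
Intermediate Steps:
h(Y, I) = -5*I (h(Y, I) = (I + 0)*(-5) = I*(-5) = -5*I)
a(S) = 15/S - S/21 (a(S) = 15/S + S*(-1/21) = 15/S - S/21)
(631 - 864) - a(h(-8, 6)) = (631 - 864) - (15/((-5*6)) - (-5)*6/21) = -233 - (15/(-30) - 1/21*(-30)) = -233 - (15*(-1/30) + 10/7) = -233 - (-1/2 + 10/7) = -233 - 1*13/14 = -233 - 13/14 = -3275/14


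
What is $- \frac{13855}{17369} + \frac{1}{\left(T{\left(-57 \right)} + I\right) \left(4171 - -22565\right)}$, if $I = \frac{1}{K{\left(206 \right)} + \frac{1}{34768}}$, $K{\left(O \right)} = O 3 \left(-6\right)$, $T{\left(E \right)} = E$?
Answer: $- \frac{247461121206969317}{310223650561961136} \approx -0.79769$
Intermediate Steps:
$K{\left(O \right)} = - 18 O$ ($K{\left(O \right)} = 3 O \left(-6\right) = - 18 O$)
$I = - \frac{34768}{128919743}$ ($I = \frac{1}{\left(-18\right) 206 + \frac{1}{34768}} = \frac{1}{-3708 + \frac{1}{34768}} = \frac{1}{- \frac{128919743}{34768}} = - \frac{34768}{128919743} \approx -0.00026969$)
$- \frac{13855}{17369} + \frac{1}{\left(T{\left(-57 \right)} + I\right) \left(4171 - -22565\right)} = - \frac{13855}{17369} + \frac{1}{\left(-57 - \frac{34768}{128919743}\right) \left(4171 - -22565\right)} = \left(-13855\right) \frac{1}{17369} + \frac{1}{\left(- \frac{7348460119}{128919743}\right) \left(4171 + 22565\right)} = - \frac{13855}{17369} - \frac{128919743}{7348460119 \cdot 26736} = - \frac{13855}{17369} - \frac{128919743}{196468429741584} = - \frac{247461121206969317}{310223650561961136}$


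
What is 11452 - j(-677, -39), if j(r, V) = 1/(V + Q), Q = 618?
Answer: 6630707/579 ≈ 11452.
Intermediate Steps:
j(r, V) = 1/(618 + V) (j(r, V) = 1/(V + 618) = 1/(618 + V))
11452 - j(-677, -39) = 11452 - 1/(618 - 39) = 11452 - 1/579 = 6630707/579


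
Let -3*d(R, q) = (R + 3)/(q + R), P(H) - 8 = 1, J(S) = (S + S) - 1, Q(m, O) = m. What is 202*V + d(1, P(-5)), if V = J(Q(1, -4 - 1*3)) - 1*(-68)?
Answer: 209068/15 ≈ 13938.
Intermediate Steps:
J(S) = -1 + 2*S (J(S) = 2*S - 1 = -1 + 2*S)
P(H) = 9 (P(H) = 8 + 1 = 9)
V = 69 (V = (-1 + 2*1) - 1*(-68) = (-1 + 2) + 68 = 1 + 68 = 69)
d(R, q) = -(3 + R)/(3*(R + q)) (d(R, q) = -(R + 3)/(3*(q + R)) = -(3 + R)/(3*(R + q)))
202*V + d(1, P(-5)) = 202*69 + (-1 - ⅓*1)/(1 + 9) = 13938 + (-1 - ⅓)/10 = 13938 + (⅒)*(-4/3) = 13938 - 2/15 = 209068/15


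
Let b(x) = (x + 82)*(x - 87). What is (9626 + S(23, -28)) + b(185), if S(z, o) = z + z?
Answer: 35838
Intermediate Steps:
S(z, o) = 2*z
b(x) = (-87 + x)*(82 + x) (b(x) = (82 + x)*(-87 + x) = (-87 + x)*(82 + x))
(9626 + S(23, -28)) + b(185) = (9626 + 2*23) + (-7134 + 185² - 5*185) = (9626 + 46) + (-7134 + 34225 - 925) = 9672 + 26166 = 35838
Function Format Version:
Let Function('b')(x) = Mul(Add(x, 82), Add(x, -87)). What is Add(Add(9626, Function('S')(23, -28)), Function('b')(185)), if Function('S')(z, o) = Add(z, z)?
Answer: 35838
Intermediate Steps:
Function('S')(z, o) = Mul(2, z)
Function('b')(x) = Mul(Add(-87, x), Add(82, x)) (Function('b')(x) = Mul(Add(82, x), Add(-87, x)) = Mul(Add(-87, x), Add(82, x)))
Add(Add(9626, Function('S')(23, -28)), Function('b')(185)) = Add(Add(9626, Mul(2, 23)), Add(-7134, Pow(185, 2), Mul(-5, 185))) = Add(Add(9626, 46), Add(-7134, 34225, -925)) = Add(9672, 26166) = 35838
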